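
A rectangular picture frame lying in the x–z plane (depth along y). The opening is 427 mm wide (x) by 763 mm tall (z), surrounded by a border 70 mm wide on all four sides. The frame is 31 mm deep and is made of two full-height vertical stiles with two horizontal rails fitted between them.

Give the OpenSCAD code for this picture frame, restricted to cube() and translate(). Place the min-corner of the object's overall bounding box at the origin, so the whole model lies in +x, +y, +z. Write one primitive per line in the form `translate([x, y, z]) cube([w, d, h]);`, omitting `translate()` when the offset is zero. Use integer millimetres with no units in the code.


cube([70, 31, 903]);
translate([497, 0, 0]) cube([70, 31, 903]);
translate([70, 0, 0]) cube([427, 31, 70]);
translate([70, 0, 833]) cube([427, 31, 70]);


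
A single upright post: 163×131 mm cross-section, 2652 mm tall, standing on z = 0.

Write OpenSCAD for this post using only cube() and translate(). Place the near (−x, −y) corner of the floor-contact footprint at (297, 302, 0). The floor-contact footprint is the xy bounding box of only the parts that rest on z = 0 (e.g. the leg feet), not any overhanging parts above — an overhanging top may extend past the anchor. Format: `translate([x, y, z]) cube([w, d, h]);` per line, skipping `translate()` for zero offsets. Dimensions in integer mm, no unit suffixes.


translate([297, 302, 0]) cube([163, 131, 2652]);


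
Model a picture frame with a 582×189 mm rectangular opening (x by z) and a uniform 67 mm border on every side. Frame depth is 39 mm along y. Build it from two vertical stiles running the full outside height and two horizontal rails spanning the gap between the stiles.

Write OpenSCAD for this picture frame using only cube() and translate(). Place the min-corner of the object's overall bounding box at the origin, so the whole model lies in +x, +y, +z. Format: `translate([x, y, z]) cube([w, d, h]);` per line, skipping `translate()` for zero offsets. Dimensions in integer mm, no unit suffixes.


cube([67, 39, 323]);
translate([649, 0, 0]) cube([67, 39, 323]);
translate([67, 0, 0]) cube([582, 39, 67]);
translate([67, 0, 256]) cube([582, 39, 67]);


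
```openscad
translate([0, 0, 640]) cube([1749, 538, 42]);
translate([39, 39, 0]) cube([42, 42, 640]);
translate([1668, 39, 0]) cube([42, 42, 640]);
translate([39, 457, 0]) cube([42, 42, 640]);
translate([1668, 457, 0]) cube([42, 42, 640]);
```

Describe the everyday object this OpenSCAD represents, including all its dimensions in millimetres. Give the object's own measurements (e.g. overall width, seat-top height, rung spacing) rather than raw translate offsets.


A rectangular dining table. The top is 1749×538×42 mm with its upper surface at z = 682 mm. It stands on four 42×42 mm square legs, each inset 39 mm from the nearest pair of top edges, running from the floor to the underside of the top.


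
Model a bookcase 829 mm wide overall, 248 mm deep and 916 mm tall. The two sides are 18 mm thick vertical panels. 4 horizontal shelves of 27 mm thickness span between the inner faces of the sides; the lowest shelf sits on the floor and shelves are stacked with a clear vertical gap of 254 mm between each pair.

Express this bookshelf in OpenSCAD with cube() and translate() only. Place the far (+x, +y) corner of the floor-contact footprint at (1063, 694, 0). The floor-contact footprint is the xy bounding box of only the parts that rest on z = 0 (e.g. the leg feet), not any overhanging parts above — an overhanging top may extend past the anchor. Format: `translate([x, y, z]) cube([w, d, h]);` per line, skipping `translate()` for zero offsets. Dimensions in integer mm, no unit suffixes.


translate([234, 446, 0]) cube([18, 248, 916]);
translate([1045, 446, 0]) cube([18, 248, 916]);
translate([252, 446, 0]) cube([793, 248, 27]);
translate([252, 446, 281]) cube([793, 248, 27]);
translate([252, 446, 562]) cube([793, 248, 27]);
translate([252, 446, 843]) cube([793, 248, 27]);


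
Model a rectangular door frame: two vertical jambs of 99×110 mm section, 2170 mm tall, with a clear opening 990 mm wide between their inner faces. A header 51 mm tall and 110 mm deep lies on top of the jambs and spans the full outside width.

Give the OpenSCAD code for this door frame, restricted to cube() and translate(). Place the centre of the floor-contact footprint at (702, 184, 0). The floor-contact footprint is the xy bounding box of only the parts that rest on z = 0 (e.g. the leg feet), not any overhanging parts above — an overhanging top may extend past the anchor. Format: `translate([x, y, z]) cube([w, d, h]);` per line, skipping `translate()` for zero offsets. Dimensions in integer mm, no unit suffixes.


translate([108, 129, 0]) cube([99, 110, 2170]);
translate([1197, 129, 0]) cube([99, 110, 2170]);
translate([108, 129, 2170]) cube([1188, 110, 51]);


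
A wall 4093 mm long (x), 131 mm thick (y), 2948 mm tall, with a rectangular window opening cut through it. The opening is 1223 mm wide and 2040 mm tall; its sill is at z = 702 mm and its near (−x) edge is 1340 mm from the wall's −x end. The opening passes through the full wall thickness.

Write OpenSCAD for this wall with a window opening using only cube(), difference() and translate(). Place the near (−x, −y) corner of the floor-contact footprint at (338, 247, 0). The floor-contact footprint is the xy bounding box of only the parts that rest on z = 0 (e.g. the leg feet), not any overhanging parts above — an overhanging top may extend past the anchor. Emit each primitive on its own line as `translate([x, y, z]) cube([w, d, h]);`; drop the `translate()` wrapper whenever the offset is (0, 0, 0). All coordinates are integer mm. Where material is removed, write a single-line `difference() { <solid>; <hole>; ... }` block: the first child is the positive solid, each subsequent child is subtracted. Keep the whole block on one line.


difference() { translate([338, 247, 0]) cube([4093, 131, 2948]); translate([1678, 247, 702]) cube([1223, 131, 2040]); }


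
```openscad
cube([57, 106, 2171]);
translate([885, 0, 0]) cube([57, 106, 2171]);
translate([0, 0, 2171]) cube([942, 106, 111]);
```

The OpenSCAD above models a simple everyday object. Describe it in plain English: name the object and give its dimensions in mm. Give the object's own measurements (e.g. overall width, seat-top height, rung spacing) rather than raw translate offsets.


A door frame. The clear opening is 828 mm wide and 2171 mm high. Two 57 mm wide jambs, 106 mm deep, stand either side of the opening from the floor to the top of the opening. A 111 mm thick head sits across the top of both jambs, spanning the full outside width of the frame.


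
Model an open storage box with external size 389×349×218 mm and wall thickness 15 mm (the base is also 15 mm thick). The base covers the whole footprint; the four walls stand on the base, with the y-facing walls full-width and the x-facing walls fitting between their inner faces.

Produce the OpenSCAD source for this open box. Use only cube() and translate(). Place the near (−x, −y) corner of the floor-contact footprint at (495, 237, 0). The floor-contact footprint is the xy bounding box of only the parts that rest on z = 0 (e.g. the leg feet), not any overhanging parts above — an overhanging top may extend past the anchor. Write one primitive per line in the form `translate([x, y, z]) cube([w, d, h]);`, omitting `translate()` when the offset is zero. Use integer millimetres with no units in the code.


translate([495, 237, 0]) cube([389, 349, 15]);
translate([495, 237, 15]) cube([389, 15, 203]);
translate([495, 571, 15]) cube([389, 15, 203]);
translate([495, 252, 15]) cube([15, 319, 203]);
translate([869, 252, 15]) cube([15, 319, 203]);


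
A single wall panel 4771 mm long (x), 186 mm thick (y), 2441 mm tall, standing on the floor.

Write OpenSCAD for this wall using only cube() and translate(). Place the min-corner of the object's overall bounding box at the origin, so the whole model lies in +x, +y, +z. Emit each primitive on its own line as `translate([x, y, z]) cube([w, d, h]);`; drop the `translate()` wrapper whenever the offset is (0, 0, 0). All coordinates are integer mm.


cube([4771, 186, 2441]);


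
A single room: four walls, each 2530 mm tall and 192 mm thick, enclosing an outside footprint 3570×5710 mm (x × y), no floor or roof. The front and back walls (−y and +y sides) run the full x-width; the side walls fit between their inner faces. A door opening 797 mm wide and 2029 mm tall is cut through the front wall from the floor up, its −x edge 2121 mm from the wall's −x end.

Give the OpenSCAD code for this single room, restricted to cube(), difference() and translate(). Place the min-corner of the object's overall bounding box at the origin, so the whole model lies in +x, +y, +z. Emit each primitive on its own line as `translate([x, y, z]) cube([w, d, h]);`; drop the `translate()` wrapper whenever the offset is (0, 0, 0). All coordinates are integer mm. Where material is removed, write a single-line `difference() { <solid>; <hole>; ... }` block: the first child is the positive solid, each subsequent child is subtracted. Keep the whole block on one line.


difference() { cube([3570, 192, 2530]); translate([2121, 0, 0]) cube([797, 192, 2029]); }
translate([0, 5518, 0]) cube([3570, 192, 2530]);
translate([0, 192, 0]) cube([192, 5326, 2530]);
translate([3378, 192, 0]) cube([192, 5326, 2530]);


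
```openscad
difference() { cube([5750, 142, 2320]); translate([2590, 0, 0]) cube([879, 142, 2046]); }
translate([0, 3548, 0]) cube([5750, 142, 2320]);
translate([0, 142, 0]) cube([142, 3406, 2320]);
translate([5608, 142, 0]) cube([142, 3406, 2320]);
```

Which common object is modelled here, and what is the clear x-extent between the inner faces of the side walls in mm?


A single room. The interior width is 5466 mm.

Four walls enclosing a rectangle with a door in the front wall — a room. Outside width 5750 minus two 142 mm walls gives 5466 mm.


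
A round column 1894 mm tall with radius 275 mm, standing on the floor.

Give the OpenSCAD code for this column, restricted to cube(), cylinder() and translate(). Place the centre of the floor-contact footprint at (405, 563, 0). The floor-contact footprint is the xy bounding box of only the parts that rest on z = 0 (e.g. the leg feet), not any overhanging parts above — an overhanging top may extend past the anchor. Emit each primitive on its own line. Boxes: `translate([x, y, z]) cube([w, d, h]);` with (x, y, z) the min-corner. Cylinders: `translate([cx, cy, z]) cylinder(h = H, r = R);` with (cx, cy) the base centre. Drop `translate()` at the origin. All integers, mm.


translate([405, 563, 0]) cylinder(h = 1894, r = 275);


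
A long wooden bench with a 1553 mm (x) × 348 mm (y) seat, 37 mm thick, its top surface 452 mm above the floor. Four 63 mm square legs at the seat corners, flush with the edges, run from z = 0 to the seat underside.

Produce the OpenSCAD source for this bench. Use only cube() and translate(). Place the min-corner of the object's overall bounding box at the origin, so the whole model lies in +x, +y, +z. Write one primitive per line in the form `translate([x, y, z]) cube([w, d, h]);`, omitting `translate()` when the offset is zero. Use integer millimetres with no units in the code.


translate([0, 0, 415]) cube([1553, 348, 37]);
cube([63, 63, 415]);
translate([0, 285, 0]) cube([63, 63, 415]);
translate([1490, 0, 0]) cube([63, 63, 415]);
translate([1490, 285, 0]) cube([63, 63, 415]);


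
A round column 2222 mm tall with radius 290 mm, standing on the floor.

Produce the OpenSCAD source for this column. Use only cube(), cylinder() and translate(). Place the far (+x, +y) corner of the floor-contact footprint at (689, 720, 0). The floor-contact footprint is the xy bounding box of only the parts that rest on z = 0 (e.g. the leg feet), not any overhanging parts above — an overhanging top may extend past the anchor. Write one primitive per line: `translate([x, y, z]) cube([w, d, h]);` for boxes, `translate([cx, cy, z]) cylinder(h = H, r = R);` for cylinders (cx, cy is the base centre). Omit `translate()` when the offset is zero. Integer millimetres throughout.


translate([399, 430, 0]) cylinder(h = 2222, r = 290);


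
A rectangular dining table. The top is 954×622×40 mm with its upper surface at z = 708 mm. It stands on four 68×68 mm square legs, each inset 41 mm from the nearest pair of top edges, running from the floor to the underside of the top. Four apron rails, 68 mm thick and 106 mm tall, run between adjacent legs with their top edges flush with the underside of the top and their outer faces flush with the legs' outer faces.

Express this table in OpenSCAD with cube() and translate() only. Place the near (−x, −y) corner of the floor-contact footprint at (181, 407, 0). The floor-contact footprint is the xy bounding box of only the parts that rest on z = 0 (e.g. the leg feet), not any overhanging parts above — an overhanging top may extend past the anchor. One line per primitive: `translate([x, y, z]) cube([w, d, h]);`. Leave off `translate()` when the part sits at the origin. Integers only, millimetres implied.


// leg_h = 708 - 40 = 668
// apron z = 668 - 106 = 562
translate([140, 366, 668]) cube([954, 622, 40]);
translate([181, 407, 0]) cube([68, 68, 668]);
translate([985, 407, 0]) cube([68, 68, 668]);
translate([181, 879, 0]) cube([68, 68, 668]);
translate([985, 879, 0]) cube([68, 68, 668]);
translate([249, 407, 562]) cube([736, 68, 106]);
translate([249, 879, 562]) cube([736, 68, 106]);
translate([181, 475, 562]) cube([68, 404, 106]);
translate([985, 475, 562]) cube([68, 404, 106]);


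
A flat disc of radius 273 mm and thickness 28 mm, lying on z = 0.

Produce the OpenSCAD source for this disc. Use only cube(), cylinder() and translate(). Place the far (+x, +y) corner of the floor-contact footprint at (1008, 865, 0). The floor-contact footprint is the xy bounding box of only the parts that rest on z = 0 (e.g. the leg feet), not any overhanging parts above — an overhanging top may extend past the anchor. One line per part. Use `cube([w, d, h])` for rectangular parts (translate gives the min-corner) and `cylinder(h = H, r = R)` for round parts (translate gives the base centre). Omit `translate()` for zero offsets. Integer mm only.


translate([735, 592, 0]) cylinder(h = 28, r = 273);


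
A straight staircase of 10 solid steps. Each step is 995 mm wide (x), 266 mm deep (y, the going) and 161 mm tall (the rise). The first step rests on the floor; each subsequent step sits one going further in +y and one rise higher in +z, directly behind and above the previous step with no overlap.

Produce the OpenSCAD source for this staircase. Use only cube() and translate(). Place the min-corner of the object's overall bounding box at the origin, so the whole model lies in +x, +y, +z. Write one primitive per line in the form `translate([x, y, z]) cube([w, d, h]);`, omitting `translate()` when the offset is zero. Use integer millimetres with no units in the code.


cube([995, 266, 161]);
translate([0, 266, 161]) cube([995, 266, 161]);
translate([0, 532, 322]) cube([995, 266, 161]);
translate([0, 798, 483]) cube([995, 266, 161]);
translate([0, 1064, 644]) cube([995, 266, 161]);
translate([0, 1330, 805]) cube([995, 266, 161]);
translate([0, 1596, 966]) cube([995, 266, 161]);
translate([0, 1862, 1127]) cube([995, 266, 161]);
translate([0, 2128, 1288]) cube([995, 266, 161]);
translate([0, 2394, 1449]) cube([995, 266, 161]);


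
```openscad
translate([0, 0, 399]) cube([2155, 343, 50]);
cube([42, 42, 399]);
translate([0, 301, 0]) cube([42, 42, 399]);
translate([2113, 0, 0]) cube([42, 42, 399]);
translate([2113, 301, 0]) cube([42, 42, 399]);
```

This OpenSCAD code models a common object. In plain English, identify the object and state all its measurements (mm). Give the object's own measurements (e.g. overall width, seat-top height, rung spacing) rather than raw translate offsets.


A long wooden bench with a 2155 mm (x) × 343 mm (y) seat, 50 mm thick, its top surface 449 mm above the floor. Four 42 mm square legs at the seat corners, flush with the edges, run from z = 0 to the seat underside.


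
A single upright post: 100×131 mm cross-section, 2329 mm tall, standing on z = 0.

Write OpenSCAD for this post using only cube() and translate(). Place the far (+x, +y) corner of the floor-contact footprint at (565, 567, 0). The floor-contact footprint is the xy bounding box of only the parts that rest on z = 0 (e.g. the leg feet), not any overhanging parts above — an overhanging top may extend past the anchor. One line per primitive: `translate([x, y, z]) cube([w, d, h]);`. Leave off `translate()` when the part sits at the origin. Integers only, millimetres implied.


translate([465, 436, 0]) cube([100, 131, 2329]);


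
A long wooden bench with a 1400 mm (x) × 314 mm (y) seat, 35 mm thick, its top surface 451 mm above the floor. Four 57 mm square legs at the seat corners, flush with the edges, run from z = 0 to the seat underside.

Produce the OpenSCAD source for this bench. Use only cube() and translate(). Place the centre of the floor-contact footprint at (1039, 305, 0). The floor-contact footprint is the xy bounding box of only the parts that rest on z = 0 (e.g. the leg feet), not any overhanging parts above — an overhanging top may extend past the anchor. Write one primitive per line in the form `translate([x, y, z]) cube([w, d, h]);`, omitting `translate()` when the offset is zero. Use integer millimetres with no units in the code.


translate([339, 148, 416]) cube([1400, 314, 35]);
translate([339, 148, 0]) cube([57, 57, 416]);
translate([339, 405, 0]) cube([57, 57, 416]);
translate([1682, 148, 0]) cube([57, 57, 416]);
translate([1682, 405, 0]) cube([57, 57, 416]);


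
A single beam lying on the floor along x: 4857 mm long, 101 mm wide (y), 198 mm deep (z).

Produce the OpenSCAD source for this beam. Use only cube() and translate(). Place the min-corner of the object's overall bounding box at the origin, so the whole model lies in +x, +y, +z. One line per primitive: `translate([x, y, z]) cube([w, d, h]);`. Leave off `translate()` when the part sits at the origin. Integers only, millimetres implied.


cube([4857, 101, 198]);


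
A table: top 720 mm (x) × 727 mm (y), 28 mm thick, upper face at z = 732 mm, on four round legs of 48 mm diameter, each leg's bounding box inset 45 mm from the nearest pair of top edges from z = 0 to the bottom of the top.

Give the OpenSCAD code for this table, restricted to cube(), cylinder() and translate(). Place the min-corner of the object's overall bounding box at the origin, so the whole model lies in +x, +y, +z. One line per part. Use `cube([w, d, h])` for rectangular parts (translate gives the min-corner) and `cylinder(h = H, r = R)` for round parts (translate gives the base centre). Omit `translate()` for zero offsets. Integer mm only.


translate([0, 0, 704]) cube([720, 727, 28]);
translate([69, 69, 0]) cylinder(h = 704, r = 24);
translate([651, 69, 0]) cylinder(h = 704, r = 24);
translate([69, 658, 0]) cylinder(h = 704, r = 24);
translate([651, 658, 0]) cylinder(h = 704, r = 24);


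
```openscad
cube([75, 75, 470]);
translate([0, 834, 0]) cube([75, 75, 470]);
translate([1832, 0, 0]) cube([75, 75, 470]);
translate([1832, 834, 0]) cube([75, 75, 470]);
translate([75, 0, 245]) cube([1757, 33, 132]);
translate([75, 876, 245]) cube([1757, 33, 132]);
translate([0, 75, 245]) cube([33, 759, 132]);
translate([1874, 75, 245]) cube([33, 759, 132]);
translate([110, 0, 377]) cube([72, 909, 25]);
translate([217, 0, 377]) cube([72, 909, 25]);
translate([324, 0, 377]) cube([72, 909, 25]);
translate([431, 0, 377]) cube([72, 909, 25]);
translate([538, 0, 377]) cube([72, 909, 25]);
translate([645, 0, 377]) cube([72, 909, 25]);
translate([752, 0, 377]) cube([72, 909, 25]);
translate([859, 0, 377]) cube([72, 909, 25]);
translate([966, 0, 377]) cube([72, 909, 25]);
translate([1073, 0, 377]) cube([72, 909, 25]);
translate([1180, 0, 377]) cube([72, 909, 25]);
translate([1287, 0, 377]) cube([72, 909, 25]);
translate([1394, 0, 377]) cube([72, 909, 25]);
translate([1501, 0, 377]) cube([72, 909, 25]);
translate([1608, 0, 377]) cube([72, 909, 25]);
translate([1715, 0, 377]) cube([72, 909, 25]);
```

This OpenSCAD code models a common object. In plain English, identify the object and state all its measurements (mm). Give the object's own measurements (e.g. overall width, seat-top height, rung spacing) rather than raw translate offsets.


A bed frame 1907 mm long (x) by 909 mm wide (y). Four 75×75 mm corner posts, 470 mm tall, at the corners of the footprint. Four rails of 33 mm thickness and 132 mm height run between adjacent posts with their undersides at z = 245 mm, their outer faces flush with the outside of the frame (the two x-running rails run between the posts' inner faces; the two y-running rails run between the posts' inner faces). 16 slats, each 72 mm wide (x) and 25 mm thick, lie across the top of the two x-running rails, running the full 909 mm width of the frame in y; along x they sit between the end posts with a 35 mm gap after the −x posts and between neighbouring slats, leaving 45 mm before the +x posts.


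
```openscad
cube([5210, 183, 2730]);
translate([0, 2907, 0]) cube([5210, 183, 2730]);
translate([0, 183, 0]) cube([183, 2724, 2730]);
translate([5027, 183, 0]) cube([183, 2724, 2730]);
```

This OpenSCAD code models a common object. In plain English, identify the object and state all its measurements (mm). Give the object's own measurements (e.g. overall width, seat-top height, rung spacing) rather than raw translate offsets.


The wall frame of a small rectangular building: four walls, each 2730 mm tall and 183 mm thick, enclosing a footprint 5210 mm (x) by 3090 mm (y) outside-to-outside, with no floor or roof. The front and back walls (the −y and +y sides) span the full width; the two side walls fit between them.


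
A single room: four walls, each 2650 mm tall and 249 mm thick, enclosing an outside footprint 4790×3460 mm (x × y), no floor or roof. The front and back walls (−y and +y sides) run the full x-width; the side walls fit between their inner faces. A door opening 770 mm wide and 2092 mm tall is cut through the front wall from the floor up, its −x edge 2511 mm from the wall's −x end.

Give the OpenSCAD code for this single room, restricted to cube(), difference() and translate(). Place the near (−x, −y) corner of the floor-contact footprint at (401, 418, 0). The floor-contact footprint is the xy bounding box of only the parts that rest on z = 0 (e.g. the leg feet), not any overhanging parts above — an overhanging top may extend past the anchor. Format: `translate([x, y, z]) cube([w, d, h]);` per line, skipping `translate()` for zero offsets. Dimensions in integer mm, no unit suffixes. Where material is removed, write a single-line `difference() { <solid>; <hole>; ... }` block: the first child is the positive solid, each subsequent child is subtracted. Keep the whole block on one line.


difference() { translate([401, 418, 0]) cube([4790, 249, 2650]); translate([2912, 418, 0]) cube([770, 249, 2092]); }
translate([401, 3629, 0]) cube([4790, 249, 2650]);
translate([401, 667, 0]) cube([249, 2962, 2650]);
translate([4942, 667, 0]) cube([249, 2962, 2650]);


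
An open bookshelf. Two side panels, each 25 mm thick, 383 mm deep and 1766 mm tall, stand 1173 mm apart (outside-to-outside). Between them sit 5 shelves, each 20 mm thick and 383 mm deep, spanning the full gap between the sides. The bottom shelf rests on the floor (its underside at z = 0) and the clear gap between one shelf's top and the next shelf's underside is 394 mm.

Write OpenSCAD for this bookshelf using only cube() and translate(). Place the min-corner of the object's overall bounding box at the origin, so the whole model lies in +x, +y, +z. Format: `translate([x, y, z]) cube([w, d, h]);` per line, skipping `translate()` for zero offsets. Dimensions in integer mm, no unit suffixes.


cube([25, 383, 1766]);
translate([1148, 0, 0]) cube([25, 383, 1766]);
translate([25, 0, 0]) cube([1123, 383, 20]);
translate([25, 0, 414]) cube([1123, 383, 20]);
translate([25, 0, 828]) cube([1123, 383, 20]);
translate([25, 0, 1242]) cube([1123, 383, 20]);
translate([25, 0, 1656]) cube([1123, 383, 20]);


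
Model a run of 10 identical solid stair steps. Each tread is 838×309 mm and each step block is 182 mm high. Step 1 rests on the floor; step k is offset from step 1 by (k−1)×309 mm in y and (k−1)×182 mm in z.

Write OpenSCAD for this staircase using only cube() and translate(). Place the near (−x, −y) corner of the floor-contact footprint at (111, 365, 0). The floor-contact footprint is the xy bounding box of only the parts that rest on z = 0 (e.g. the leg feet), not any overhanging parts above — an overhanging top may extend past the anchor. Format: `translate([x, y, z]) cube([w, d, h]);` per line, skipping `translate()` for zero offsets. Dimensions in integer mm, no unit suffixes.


translate([111, 365, 0]) cube([838, 309, 182]);
translate([111, 674, 182]) cube([838, 309, 182]);
translate([111, 983, 364]) cube([838, 309, 182]);
translate([111, 1292, 546]) cube([838, 309, 182]);
translate([111, 1601, 728]) cube([838, 309, 182]);
translate([111, 1910, 910]) cube([838, 309, 182]);
translate([111, 2219, 1092]) cube([838, 309, 182]);
translate([111, 2528, 1274]) cube([838, 309, 182]);
translate([111, 2837, 1456]) cube([838, 309, 182]);
translate([111, 3146, 1638]) cube([838, 309, 182]);


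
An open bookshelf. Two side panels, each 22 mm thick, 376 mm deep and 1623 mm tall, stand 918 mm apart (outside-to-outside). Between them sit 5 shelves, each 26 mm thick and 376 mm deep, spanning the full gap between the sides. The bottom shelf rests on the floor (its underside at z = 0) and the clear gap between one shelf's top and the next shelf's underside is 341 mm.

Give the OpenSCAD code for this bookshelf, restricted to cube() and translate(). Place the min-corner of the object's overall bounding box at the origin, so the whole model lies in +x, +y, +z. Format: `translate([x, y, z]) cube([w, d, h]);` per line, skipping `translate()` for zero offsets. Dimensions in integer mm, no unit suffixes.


cube([22, 376, 1623]);
translate([896, 0, 0]) cube([22, 376, 1623]);
translate([22, 0, 0]) cube([874, 376, 26]);
translate([22, 0, 367]) cube([874, 376, 26]);
translate([22, 0, 734]) cube([874, 376, 26]);
translate([22, 0, 1101]) cube([874, 376, 26]);
translate([22, 0, 1468]) cube([874, 376, 26]);


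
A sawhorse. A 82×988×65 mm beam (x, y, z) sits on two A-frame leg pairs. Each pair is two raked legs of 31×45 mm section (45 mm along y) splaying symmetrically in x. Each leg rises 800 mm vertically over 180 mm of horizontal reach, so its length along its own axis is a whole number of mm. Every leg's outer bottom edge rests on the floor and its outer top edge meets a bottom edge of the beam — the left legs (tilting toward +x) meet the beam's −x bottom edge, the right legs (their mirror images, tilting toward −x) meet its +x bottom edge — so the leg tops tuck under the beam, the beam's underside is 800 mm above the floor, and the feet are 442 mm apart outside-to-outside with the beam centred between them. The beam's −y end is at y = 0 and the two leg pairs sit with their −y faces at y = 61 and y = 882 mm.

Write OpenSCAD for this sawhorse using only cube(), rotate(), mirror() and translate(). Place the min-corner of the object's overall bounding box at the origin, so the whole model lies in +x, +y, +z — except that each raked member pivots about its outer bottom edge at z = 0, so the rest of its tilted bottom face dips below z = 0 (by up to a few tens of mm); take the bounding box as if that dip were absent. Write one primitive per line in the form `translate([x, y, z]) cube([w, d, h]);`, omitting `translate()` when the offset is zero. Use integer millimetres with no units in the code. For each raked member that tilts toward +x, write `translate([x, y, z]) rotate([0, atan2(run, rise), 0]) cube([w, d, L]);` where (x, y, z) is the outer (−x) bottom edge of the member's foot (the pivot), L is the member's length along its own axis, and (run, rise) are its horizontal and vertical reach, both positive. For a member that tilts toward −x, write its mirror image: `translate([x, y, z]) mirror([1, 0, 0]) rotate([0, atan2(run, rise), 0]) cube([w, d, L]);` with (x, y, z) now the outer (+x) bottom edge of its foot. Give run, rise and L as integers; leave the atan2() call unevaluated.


translate([180, 0, 800]) cube([82, 988, 65]);
translate([0, 61, 0]) rotate([0, atan2(180, 800), 0]) cube([31, 45, 820]);
translate([442, 61, 0]) mirror([1, 0, 0]) rotate([0, atan2(180, 800), 0]) cube([31, 45, 820]);
translate([0, 882, 0]) rotate([0, atan2(180, 800), 0]) cube([31, 45, 820]);
translate([442, 882, 0]) mirror([1, 0, 0]) rotate([0, atan2(180, 800), 0]) cube([31, 45, 820]);


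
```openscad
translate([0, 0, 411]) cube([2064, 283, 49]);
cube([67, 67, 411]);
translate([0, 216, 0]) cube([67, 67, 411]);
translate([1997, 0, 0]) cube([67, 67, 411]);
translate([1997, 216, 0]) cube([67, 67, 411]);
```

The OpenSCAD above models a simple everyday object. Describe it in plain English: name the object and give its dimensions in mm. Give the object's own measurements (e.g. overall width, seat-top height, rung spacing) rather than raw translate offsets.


A bench: a 2064×283 mm seat slab, 49 mm thick, top at z = 460 mm, on four 67×67 mm square legs flush with the seat corners and standing on z = 0.


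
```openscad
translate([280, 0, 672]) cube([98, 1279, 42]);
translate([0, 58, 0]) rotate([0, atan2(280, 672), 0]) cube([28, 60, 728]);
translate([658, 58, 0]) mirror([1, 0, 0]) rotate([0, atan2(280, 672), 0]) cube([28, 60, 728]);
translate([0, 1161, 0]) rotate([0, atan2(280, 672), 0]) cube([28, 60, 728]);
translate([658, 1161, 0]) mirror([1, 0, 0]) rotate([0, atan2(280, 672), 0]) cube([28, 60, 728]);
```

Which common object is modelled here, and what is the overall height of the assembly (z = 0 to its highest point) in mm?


A sawhorse. The overall height is 714 mm.

A beam across two mirrored pairs of raked legs — a sawhorse. The beam's underside is at z = 672 (matching the legs' vertical rise in atan2(280, 672)) and the beam is 42 mm tall, so its top is at 672 + 42 = 714 mm. The raked legs top out at the beam's underside, so that is the highest point.


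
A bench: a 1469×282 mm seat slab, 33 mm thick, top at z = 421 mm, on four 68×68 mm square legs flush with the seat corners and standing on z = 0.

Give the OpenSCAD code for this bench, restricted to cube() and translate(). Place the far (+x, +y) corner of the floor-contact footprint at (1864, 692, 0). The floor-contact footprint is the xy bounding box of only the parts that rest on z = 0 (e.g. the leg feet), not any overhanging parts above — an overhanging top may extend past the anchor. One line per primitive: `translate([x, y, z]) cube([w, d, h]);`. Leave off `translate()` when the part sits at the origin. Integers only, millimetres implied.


translate([395, 410, 388]) cube([1469, 282, 33]);
translate([395, 410, 0]) cube([68, 68, 388]);
translate([395, 624, 0]) cube([68, 68, 388]);
translate([1796, 410, 0]) cube([68, 68, 388]);
translate([1796, 624, 0]) cube([68, 68, 388]);


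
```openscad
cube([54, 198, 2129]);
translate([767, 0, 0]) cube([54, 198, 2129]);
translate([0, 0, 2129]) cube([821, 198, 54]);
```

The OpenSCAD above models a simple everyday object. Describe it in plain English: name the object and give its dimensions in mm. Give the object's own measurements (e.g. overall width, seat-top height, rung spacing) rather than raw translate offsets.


A door frame. The clear opening is 713 mm wide and 2129 mm high. Two 54 mm wide jambs, 198 mm deep, stand either side of the opening from the floor to the top of the opening. A 54 mm thick head sits across the top of both jambs, spanning the full outside width of the frame.


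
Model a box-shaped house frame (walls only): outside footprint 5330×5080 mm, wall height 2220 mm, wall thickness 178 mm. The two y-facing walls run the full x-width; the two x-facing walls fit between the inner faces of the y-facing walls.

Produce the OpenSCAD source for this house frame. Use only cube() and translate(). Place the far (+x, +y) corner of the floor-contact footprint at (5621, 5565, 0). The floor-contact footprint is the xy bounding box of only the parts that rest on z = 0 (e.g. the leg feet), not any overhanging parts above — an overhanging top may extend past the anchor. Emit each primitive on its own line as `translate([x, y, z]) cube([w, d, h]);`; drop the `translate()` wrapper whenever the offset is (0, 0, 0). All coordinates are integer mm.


translate([291, 485, 0]) cube([5330, 178, 2220]);
translate([291, 5387, 0]) cube([5330, 178, 2220]);
translate([291, 663, 0]) cube([178, 4724, 2220]);
translate([5443, 663, 0]) cube([178, 4724, 2220]);


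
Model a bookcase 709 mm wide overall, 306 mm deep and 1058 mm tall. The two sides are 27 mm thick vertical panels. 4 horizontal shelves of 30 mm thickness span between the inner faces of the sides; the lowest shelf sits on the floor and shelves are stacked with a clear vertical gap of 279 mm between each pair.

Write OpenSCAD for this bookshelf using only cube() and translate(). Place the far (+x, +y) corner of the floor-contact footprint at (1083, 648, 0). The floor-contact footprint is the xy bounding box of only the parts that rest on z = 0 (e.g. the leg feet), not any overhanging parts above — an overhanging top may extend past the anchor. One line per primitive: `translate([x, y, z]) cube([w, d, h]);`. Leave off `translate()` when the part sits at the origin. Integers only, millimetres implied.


translate([374, 342, 0]) cube([27, 306, 1058]);
translate([1056, 342, 0]) cube([27, 306, 1058]);
translate([401, 342, 0]) cube([655, 306, 30]);
translate([401, 342, 309]) cube([655, 306, 30]);
translate([401, 342, 618]) cube([655, 306, 30]);
translate([401, 342, 927]) cube([655, 306, 30]);


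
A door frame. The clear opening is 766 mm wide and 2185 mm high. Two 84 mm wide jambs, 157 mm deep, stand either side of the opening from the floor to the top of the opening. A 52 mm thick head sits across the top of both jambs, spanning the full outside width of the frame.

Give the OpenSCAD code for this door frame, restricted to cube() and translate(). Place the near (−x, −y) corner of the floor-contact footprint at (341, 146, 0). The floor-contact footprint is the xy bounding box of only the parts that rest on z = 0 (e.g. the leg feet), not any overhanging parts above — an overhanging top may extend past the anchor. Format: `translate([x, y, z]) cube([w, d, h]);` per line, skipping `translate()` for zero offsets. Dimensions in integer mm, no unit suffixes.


translate([341, 146, 0]) cube([84, 157, 2185]);
translate([1191, 146, 0]) cube([84, 157, 2185]);
translate([341, 146, 2185]) cube([934, 157, 52]);


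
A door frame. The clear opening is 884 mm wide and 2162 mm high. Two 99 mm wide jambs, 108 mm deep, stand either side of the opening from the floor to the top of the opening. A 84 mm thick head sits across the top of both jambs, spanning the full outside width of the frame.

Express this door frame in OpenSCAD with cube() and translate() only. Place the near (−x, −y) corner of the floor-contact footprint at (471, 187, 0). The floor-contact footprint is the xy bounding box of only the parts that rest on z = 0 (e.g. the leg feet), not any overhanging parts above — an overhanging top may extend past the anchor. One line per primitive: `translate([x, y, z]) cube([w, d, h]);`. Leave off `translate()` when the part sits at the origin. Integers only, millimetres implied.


translate([471, 187, 0]) cube([99, 108, 2162]);
translate([1454, 187, 0]) cube([99, 108, 2162]);
translate([471, 187, 2162]) cube([1082, 108, 84]);


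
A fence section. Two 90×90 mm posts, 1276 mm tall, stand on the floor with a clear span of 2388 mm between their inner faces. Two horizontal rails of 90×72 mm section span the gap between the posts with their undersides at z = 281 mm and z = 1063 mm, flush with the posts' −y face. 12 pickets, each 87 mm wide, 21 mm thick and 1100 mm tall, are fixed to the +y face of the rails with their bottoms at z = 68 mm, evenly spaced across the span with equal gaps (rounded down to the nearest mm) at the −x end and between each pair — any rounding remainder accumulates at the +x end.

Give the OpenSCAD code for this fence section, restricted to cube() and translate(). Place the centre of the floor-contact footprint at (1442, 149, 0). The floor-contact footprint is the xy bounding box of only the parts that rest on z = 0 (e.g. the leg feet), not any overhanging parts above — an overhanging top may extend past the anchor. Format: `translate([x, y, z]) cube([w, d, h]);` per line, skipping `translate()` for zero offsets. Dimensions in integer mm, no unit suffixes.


translate([158, 104, 0]) cube([90, 90, 1276]);
translate([2636, 104, 0]) cube([90, 90, 1276]);
translate([248, 104, 281]) cube([2388, 90, 72]);
translate([248, 104, 1063]) cube([2388, 90, 72]);
translate([351, 194, 68]) cube([87, 21, 1100]);
translate([541, 194, 68]) cube([87, 21, 1100]);
translate([731, 194, 68]) cube([87, 21, 1100]);
translate([921, 194, 68]) cube([87, 21, 1100]);
translate([1111, 194, 68]) cube([87, 21, 1100]);
translate([1301, 194, 68]) cube([87, 21, 1100]);
translate([1491, 194, 68]) cube([87, 21, 1100]);
translate([1681, 194, 68]) cube([87, 21, 1100]);
translate([1871, 194, 68]) cube([87, 21, 1100]);
translate([2061, 194, 68]) cube([87, 21, 1100]);
translate([2251, 194, 68]) cube([87, 21, 1100]);
translate([2441, 194, 68]) cube([87, 21, 1100]);


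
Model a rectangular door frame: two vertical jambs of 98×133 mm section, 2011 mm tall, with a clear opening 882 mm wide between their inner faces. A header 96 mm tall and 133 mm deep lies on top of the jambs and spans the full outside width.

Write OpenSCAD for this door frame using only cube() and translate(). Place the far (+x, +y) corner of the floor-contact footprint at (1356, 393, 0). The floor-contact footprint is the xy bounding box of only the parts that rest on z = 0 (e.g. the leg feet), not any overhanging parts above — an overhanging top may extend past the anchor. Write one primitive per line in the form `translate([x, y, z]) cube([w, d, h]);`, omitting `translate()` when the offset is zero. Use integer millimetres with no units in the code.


translate([278, 260, 0]) cube([98, 133, 2011]);
translate([1258, 260, 0]) cube([98, 133, 2011]);
translate([278, 260, 2011]) cube([1078, 133, 96]);


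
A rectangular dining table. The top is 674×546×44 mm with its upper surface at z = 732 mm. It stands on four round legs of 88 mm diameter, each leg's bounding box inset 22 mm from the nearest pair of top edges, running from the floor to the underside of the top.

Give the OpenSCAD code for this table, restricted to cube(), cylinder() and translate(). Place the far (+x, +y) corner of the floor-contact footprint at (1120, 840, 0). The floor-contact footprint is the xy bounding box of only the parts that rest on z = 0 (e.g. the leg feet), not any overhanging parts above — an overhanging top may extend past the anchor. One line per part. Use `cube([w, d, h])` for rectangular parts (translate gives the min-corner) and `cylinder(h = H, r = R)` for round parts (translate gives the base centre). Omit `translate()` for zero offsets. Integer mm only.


// leg_h = 732 - 44 = 688
translate([468, 316, 688]) cube([674, 546, 44]);
translate([534, 382, 0]) cylinder(h = 688, r = 44);
translate([1076, 382, 0]) cylinder(h = 688, r = 44);
translate([534, 796, 0]) cylinder(h = 688, r = 44);
translate([1076, 796, 0]) cylinder(h = 688, r = 44);


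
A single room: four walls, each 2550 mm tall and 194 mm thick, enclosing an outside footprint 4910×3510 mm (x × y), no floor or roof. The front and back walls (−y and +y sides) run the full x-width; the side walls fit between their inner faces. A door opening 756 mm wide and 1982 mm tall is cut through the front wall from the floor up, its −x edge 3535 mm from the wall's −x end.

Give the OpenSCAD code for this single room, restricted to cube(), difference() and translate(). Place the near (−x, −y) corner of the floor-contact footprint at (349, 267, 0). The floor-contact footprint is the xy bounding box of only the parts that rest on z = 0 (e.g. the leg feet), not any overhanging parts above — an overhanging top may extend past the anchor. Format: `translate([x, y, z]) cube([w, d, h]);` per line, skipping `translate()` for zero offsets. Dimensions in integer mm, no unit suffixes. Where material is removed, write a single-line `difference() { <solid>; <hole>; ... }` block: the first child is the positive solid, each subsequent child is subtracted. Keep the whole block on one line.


difference() { translate([349, 267, 0]) cube([4910, 194, 2550]); translate([3884, 267, 0]) cube([756, 194, 1982]); }
translate([349, 3583, 0]) cube([4910, 194, 2550]);
translate([349, 461, 0]) cube([194, 3122, 2550]);
translate([5065, 461, 0]) cube([194, 3122, 2550]);
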